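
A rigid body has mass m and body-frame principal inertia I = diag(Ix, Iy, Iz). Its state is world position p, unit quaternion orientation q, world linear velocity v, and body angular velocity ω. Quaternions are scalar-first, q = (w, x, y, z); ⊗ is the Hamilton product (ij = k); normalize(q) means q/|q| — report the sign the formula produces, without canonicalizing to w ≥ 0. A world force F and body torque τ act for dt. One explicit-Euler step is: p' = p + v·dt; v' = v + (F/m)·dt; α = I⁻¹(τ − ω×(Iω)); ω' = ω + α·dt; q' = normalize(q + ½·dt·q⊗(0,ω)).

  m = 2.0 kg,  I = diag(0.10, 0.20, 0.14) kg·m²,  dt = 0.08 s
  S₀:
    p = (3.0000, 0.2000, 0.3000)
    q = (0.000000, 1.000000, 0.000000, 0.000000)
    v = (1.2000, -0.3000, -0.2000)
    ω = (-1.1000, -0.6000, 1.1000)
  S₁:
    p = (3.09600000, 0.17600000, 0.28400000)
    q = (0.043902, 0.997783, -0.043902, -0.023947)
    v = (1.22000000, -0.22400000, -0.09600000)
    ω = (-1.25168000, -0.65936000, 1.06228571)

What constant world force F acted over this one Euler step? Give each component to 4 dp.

velocity change Δv = (0.02000000, 0.07600000, 0.10400000)
applied force F = (0.5000, 1.9000, 2.6000)

F = (0.5000, 1.9000, 2.6000)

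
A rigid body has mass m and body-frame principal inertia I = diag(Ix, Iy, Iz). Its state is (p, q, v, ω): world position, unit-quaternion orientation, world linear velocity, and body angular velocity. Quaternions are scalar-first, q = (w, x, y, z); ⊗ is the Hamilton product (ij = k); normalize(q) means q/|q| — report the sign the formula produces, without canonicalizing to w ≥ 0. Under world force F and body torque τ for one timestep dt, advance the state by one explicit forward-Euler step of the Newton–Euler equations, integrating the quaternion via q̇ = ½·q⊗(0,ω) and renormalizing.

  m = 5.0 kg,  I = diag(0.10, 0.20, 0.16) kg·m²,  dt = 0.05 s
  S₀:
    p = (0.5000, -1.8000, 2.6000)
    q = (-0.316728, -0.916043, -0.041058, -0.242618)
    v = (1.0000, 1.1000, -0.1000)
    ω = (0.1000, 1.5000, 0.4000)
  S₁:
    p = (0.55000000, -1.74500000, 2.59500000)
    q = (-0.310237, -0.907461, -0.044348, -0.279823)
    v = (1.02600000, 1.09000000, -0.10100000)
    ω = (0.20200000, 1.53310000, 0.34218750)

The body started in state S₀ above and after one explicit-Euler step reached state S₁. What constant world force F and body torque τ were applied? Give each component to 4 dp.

v₁ − v₀ = (0.02600000, -0.01000000, -0.00100000)
m·(v₁−v₀)/dt = (2.6000, -1.0000, -0.1000)
ω₁ − ω₀ = (0.10200000, 0.03310000, -0.05781250)
precession coupling = (-0.0240, -0.0024, 0.0150)
applied torque τ = (0.1800, 0.1300, -0.1700)

F = (2.6000, -1.0000, -0.1000)
τ = (0.1800, 0.1300, -0.1700)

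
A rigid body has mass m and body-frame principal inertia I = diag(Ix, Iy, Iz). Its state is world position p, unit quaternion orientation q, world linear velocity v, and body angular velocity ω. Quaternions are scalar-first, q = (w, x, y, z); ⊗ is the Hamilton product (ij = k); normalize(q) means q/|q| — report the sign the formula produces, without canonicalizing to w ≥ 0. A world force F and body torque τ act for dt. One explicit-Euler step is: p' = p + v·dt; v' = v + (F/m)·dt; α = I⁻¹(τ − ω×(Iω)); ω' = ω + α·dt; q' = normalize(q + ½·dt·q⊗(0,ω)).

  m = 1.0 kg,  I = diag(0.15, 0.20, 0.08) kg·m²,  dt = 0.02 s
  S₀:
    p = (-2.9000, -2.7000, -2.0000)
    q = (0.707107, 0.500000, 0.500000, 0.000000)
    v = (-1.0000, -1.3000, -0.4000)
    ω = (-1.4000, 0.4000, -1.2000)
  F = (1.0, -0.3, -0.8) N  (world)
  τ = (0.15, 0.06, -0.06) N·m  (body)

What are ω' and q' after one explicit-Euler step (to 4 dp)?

(τ − ω×Iω)/I = (0.6160, -0.2880, -0.4000)
new body rate ω' = (-1.3877, 0.3942, -1.2080)
Hamilton product q⊗(0,ω) = (0.5000000, -1.5899498, 0.8828428, 0.0514716)
updated quaternion q' = (0.7120, 0.4840, 0.5087, 0.0005)

ω' = (-1.3877, 0.3942, -1.2080)
q' = (0.7120, 0.4840, 0.5087, 0.0005)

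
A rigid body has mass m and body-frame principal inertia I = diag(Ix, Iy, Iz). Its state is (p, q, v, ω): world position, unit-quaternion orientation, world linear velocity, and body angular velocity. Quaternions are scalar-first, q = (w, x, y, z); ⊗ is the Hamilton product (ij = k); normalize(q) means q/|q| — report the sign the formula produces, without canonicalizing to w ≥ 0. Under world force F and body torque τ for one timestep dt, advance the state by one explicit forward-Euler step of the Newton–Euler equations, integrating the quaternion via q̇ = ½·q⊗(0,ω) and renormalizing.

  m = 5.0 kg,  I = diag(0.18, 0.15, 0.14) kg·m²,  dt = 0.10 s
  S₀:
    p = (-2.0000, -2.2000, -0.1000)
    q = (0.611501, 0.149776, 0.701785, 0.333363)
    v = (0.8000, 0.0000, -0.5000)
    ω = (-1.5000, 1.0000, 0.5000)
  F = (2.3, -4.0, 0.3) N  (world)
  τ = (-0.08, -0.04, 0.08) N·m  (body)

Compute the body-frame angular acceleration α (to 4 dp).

α = (-0.4167, -0.0667, 0.2500)

ω×(Iω) gyroscopic = (-0.0050, -0.0300, 0.0450)
α = I⁻¹(τ − ω×Iω) = (-0.4167, -0.0667, 0.2500)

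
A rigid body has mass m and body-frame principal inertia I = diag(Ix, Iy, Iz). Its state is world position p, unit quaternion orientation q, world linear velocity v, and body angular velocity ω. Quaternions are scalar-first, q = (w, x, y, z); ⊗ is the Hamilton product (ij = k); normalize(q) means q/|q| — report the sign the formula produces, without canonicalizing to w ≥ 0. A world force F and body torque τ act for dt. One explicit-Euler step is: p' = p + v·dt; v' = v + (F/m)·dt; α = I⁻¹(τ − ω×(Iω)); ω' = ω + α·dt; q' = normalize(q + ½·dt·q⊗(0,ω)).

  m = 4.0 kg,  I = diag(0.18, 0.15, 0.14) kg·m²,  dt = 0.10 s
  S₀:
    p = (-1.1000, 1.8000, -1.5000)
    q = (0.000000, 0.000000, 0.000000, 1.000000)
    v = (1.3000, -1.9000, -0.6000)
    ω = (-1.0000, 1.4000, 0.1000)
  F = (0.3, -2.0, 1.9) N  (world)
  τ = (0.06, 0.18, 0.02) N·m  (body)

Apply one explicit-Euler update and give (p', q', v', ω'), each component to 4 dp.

p' = (-0.9700, 1.6100, -1.5600)
q' = (-0.0050, -0.0697, -0.0498, 0.9963)
v' = (1.3075, -1.9500, -0.5525)
ω' = (-0.9659, 1.5227, 0.0843)

a = F/m = (0.0750, -0.5000, 0.4750)
new position p' = (-0.9700, 1.6100, -1.5600)
v' = v + a·dt = (1.3075, -1.9500, -0.5525)
gyro term ω×Iω = (-0.0014, -0.0040, 0.0420)
(τ − ω×Iω)/I = (0.3411, 1.2267, -0.1571)
ω' = ω + α·dt = (-0.9659, 1.5227, 0.0843)
2q̇ = q⊗(0,ω) = (-0.1000000, -1.4000000, -1.0000000, 0.0000000)
updated quaternion q' = (-0.0050, -0.0697, -0.0498, 0.9963)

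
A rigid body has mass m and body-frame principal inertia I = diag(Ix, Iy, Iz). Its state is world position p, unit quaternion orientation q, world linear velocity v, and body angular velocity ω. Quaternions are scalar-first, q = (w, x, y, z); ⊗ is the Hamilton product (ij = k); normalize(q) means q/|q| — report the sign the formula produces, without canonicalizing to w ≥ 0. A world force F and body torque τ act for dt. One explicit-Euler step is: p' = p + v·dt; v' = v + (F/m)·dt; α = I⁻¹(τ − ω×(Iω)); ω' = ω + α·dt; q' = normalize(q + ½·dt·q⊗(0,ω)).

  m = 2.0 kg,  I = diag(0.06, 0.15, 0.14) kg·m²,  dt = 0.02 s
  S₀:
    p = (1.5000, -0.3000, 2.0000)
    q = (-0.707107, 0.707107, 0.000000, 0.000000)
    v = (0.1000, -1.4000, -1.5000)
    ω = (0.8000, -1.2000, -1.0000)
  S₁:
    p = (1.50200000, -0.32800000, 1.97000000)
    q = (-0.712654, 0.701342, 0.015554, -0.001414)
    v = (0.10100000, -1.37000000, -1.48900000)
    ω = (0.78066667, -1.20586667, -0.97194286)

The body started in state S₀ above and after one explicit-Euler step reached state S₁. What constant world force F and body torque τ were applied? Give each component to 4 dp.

v₁ − v₀ = (0.00100000, 0.03000000, 0.01100000)
applied force F = (0.1000, 3.0000, 1.1000)
ω₁ − ω₀ = (-0.01933333, -0.00586667, 0.02805714)
gyro term ω₀×Iω₀ = (-0.0120, 0.0640, -0.0864)
τ = I·(Δω/dt) + ω₀×(Iω₀) = (-0.0700, 0.0200, 0.1100)

F = (0.1000, 3.0000, 1.1000)
τ = (-0.0700, 0.0200, 0.1100)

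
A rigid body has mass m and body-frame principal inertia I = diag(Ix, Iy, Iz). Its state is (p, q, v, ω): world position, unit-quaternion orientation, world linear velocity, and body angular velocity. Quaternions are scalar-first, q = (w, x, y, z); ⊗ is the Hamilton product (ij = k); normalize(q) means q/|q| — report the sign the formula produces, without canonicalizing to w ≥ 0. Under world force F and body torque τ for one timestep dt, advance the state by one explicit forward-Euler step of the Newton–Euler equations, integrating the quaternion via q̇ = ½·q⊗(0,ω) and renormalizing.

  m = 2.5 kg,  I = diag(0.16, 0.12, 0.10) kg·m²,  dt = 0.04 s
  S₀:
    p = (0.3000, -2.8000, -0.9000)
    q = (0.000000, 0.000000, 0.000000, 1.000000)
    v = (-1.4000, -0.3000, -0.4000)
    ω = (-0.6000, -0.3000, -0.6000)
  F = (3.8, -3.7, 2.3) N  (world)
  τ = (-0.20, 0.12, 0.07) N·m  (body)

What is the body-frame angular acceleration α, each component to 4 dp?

gyro term ω×Iω = (-0.0036, 0.0216, -0.0072)
(τ − ω×Iω)/I = (-1.2275, 0.8200, 0.7720)

α = (-1.2275, 0.8200, 0.7720)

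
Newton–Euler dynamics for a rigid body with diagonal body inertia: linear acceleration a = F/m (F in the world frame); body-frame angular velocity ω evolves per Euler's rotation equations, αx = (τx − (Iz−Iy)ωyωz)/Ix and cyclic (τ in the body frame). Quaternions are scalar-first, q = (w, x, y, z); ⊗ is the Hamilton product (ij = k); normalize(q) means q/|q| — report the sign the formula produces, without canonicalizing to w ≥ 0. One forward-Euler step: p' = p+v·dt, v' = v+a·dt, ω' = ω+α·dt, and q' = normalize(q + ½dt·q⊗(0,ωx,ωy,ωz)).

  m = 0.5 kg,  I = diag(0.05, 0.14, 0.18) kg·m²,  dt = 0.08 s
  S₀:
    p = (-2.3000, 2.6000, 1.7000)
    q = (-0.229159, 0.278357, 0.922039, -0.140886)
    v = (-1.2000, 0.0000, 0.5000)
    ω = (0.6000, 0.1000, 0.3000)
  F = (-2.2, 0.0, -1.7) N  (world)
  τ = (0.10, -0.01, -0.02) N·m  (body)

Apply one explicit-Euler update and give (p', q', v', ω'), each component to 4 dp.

p' = (-2.3960, 2.6000, 1.7400)
q' = (-0.2377, 0.2844, 0.9141, -0.1646)
v' = (-1.5520, 0.0000, 0.2280)
ω' = (0.7581, 0.1077, 0.2887)

precession coupling ω×(Iω) = (0.0012, -0.0234, 0.0054)
(τ − ω×Iω)/I = (1.9760, 0.0957, -0.1411)
ω' = ω + α·dt = (0.7581, 0.1077, 0.2887)
2q̇ = q⊗(0,ω) = (-0.2169523, 0.1532049, -0.1909546, -0.5941354)
q + ½dt·q⊗(0,ω), renormalized = (-0.2377, 0.2844, 0.9141, -0.1646)
p + v·dt = (-2.3960, 2.6000, 1.7400)
v' = v + a·dt = (-1.5520, 0.0000, 0.2280)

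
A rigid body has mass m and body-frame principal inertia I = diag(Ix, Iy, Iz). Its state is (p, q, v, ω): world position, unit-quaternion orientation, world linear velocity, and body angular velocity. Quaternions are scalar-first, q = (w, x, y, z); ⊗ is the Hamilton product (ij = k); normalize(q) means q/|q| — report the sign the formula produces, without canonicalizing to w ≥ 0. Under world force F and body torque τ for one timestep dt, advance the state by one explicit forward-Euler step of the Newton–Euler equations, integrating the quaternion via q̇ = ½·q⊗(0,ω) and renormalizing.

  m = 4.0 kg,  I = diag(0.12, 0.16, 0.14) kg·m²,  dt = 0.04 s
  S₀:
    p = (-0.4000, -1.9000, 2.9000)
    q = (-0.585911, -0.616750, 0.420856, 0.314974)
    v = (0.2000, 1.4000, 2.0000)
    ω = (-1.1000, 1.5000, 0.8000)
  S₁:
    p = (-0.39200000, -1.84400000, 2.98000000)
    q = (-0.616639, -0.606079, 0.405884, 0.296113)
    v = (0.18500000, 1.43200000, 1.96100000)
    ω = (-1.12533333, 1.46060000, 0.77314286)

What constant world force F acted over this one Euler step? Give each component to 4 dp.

Δv = v₁−v₀ = (-0.01500000, 0.03200000, -0.03900000)
F = m·Δv/dt = (-1.5000, 3.2000, -3.9000)

F = (-1.5000, 3.2000, -3.9000)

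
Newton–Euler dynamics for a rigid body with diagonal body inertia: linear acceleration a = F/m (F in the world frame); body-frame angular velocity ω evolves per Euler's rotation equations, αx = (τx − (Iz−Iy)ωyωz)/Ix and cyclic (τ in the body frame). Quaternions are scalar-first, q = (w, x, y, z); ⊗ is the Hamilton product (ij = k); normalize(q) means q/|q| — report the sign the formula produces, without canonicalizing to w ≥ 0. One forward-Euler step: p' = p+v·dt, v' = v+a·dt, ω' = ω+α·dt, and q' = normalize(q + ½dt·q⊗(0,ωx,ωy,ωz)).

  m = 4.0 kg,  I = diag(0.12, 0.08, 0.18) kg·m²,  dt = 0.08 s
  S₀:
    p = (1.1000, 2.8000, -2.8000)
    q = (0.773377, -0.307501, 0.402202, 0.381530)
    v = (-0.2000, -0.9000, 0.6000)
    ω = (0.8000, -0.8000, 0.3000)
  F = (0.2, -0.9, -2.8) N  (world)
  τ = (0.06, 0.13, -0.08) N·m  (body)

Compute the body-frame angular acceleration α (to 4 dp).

α = (0.7000, 1.8050, -0.5867)

gyro term ω×Iω = (-0.0240, -0.0144, 0.0256)
α = I⁻¹(τ − ω×Iω) = (0.7000, 1.8050, -0.5867)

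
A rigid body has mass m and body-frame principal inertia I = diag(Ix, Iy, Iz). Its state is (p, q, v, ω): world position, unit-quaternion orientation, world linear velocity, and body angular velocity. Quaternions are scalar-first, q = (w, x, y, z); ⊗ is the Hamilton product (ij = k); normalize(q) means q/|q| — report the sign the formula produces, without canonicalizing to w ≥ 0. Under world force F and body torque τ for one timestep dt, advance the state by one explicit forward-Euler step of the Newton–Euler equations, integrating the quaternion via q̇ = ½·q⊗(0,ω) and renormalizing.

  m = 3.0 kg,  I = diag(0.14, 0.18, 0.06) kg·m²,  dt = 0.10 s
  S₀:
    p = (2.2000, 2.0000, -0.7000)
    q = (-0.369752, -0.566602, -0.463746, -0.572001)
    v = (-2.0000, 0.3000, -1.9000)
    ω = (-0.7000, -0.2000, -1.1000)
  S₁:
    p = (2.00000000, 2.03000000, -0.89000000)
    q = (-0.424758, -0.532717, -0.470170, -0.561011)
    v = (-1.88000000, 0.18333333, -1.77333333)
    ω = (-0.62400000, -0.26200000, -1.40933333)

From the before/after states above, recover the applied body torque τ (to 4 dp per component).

τ = (0.0800, -0.0500, -0.1800)

Δω = ω₁−ω₀ = (0.07600000, -0.06200000, -0.30933333)
applied torque τ = (0.0800, -0.0500, -0.1800)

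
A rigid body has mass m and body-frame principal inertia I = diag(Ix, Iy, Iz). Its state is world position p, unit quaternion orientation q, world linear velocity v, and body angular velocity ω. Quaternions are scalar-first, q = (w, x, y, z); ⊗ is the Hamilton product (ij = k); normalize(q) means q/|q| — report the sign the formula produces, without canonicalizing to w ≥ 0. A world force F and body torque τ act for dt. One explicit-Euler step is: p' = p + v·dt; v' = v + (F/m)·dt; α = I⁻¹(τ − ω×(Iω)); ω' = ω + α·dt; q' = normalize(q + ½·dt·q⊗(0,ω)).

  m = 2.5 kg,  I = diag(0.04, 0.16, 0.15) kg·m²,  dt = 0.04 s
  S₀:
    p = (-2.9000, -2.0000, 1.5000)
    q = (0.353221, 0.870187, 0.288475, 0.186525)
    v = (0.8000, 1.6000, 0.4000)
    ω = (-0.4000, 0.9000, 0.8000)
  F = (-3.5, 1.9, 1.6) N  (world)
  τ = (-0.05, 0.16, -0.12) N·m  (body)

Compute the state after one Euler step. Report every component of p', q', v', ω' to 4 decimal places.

gyro term ω×Iω = (-0.0072, 0.0352, -0.0432)
angular accel α = (-1.0700, 0.7800, -0.5120)
ω + α·dt = (-0.4428, 0.9312, 0.7795)
2q̇ = q⊗(0,ω) = (-0.0607727, -0.0783809, -0.4528607, 1.1811351)
q' = normalize(q + ½dt·q⊗(0,ω)) = (0.3519, 0.8683, 0.2793, 0.2101)
new position p' = (-2.8680, -1.9360, 1.5160)
v + (F/m)dt = (0.7440, 1.6304, 0.4256)

p' = (-2.8680, -1.9360, 1.5160)
q' = (0.3519, 0.8683, 0.2793, 0.2101)
v' = (0.7440, 1.6304, 0.4256)
ω' = (-0.4428, 0.9312, 0.7795)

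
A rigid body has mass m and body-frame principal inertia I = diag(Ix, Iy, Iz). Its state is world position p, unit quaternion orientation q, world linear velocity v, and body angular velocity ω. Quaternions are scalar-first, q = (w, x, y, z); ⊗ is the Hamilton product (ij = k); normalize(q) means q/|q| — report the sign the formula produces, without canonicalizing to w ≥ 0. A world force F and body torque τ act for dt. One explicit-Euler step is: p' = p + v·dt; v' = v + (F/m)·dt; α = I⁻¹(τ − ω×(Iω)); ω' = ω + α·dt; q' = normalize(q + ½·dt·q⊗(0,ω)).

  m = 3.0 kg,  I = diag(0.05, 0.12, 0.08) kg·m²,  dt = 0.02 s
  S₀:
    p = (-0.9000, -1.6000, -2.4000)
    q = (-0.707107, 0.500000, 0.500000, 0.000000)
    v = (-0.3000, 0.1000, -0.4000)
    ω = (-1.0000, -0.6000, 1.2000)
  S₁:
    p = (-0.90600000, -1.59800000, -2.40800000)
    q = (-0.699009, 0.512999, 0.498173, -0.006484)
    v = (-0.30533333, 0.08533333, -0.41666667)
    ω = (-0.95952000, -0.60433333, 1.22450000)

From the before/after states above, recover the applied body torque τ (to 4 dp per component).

τ = (0.1300, 0.0100, 0.1400)

Δω = ω₁−ω₀ = (0.04048000, -0.00433333, 0.02450000)
precession coupling = (0.0288, 0.0360, 0.0420)
I·α + gyro = (0.1300, 0.0100, 0.1400)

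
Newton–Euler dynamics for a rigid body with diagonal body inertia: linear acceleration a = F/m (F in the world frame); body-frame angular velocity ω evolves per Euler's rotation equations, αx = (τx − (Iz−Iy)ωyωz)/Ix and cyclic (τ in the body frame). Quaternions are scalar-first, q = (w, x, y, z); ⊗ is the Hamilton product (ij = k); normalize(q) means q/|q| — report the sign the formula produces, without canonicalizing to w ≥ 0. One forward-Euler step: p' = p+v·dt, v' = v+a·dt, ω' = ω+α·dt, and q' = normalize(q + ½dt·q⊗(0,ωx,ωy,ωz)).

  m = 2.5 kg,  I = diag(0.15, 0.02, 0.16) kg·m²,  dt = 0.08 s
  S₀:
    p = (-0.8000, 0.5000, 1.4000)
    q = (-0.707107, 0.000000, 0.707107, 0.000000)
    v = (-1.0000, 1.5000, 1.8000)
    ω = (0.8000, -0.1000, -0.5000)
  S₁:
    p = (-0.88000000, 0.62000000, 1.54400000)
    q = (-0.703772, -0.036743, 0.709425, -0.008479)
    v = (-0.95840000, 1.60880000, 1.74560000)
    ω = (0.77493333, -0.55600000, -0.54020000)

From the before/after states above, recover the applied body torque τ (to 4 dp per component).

ω₁ − ω₀ = (-0.02506667, -0.45600000, -0.04020000)
applied torque τ = (-0.0400, -0.1100, -0.0700)

τ = (-0.0400, -0.1100, -0.0700)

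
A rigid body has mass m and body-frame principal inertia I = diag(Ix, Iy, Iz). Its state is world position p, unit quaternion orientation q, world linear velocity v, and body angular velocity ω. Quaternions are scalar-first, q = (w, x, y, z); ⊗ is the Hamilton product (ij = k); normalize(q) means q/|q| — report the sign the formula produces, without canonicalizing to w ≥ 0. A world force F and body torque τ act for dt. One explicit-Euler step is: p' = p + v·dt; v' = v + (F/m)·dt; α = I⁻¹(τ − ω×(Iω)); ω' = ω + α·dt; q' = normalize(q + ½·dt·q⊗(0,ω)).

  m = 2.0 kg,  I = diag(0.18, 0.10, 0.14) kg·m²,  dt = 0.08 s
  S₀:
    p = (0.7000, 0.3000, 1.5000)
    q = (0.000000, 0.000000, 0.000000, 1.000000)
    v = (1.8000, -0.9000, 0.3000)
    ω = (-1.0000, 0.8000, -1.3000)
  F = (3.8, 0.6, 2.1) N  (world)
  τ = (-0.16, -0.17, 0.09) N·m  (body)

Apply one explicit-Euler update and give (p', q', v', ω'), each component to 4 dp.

p' = (0.8440, 0.2280, 1.5240)
q' = (0.0519, -0.0319, -0.0399, 0.9973)
v' = (1.9520, -0.8760, 0.3840)
ω' = (-1.0526, 0.6224, -1.2851)

new position p' = (0.8440, 0.2280, 1.5240)
new velocity v' = (1.9520, -0.8760, 0.3840)
gyro term ω×Iω = (-0.0416, 0.0520, 0.0640)
α = I⁻¹(τ − ω×Iω) = (-0.6578, -2.2200, 0.1857)
new body rate ω' = (-1.0526, 0.6224, -1.2851)
2q̇ = q⊗(0,ω) = (1.3000000, -0.8000000, -1.0000000, 0.0000000)
updated quaternion q' = (0.0519, -0.0319, -0.0399, 0.9973)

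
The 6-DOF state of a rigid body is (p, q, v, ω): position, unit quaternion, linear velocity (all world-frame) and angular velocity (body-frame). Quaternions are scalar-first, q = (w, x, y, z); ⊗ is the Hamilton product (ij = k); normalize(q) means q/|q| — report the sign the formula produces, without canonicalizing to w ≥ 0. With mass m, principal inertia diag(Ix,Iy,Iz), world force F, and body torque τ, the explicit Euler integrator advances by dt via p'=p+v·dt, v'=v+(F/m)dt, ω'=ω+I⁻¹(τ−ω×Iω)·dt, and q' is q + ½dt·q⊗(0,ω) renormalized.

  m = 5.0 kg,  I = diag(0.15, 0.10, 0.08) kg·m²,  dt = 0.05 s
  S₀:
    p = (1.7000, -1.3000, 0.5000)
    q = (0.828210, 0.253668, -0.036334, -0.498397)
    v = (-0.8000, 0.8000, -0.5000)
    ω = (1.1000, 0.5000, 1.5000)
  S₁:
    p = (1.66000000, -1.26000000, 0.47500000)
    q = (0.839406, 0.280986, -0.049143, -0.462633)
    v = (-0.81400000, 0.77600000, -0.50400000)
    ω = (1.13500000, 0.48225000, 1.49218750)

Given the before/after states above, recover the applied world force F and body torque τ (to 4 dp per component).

F = (-1.4000, -2.4000, -0.4000)
τ = (0.0900, 0.0800, -0.0400)

Δω = ω₁−ω₀ = (0.03500000, -0.01775000, -0.00781250)
gyro term ω₀×Iω₀ = (-0.0150, 0.1155, -0.0275)
applied torque τ = (0.0900, 0.0800, -0.0400)
Δv = v₁−v₀ = (-0.01400000, -0.02400000, -0.00400000)
m·(v₁−v₀)/dt = (-1.4000, -2.4000, -0.4000)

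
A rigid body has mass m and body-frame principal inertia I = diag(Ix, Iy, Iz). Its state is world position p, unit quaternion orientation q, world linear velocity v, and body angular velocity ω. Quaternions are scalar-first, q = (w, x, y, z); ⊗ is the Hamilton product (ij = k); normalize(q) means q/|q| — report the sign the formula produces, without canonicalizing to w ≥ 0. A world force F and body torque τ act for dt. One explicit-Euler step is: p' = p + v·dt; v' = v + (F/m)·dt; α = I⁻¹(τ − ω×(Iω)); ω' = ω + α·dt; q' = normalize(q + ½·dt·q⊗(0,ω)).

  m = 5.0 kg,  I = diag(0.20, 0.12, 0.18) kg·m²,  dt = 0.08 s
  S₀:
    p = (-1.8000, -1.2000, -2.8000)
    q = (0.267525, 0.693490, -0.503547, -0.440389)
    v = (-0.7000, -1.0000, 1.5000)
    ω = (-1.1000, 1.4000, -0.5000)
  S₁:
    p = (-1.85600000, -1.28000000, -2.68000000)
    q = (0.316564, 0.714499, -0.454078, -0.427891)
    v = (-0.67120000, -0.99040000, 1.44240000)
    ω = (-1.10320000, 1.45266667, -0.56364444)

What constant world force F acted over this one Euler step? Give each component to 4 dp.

velocity change Δv = (0.02880000, 0.00960000, -0.05760000)
F = m·Δv/dt = (1.8000, 0.6000, -3.6000)

F = (1.8000, 0.6000, -3.6000)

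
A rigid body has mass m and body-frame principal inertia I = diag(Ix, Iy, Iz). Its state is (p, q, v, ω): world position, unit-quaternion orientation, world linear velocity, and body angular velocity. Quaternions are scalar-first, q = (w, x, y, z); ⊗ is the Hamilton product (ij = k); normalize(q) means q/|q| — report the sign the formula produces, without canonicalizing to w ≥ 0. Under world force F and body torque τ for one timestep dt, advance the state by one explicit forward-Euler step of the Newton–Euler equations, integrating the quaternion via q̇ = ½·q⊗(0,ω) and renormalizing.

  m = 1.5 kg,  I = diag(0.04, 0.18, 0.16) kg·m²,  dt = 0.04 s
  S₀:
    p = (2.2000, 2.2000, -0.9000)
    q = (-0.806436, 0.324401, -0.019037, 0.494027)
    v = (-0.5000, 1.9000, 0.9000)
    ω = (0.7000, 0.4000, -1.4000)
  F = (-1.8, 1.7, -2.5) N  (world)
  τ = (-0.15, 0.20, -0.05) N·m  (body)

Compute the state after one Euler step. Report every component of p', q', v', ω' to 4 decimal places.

p' = (2.1800, 2.2760, -0.8640)
q' = (-0.7966, 0.3095, -0.0095, 0.5192)
v' = (-0.5480, 1.9453, 0.8333)
ω' = (0.5388, 0.4183, -1.4223)

a = F/m = (-1.2000, 1.1333, -1.6667)
new position p' = (2.1800, 2.2760, -0.8640)
v' = v + a·dt = (-0.5480, 1.9453, 0.8333)
ω×(Iω) gyroscopic = (0.0112, 0.1176, 0.0392)
angular accel α = (-4.0300, 0.4578, -0.5575)
ω + α·dt = (0.5388, 0.4183, -1.4223)
q⊗(0,ω) = (0.4721719, -0.7354642, 0.4774059, 1.2720967)
q' = normalize(q + ½dt·q⊗(0,ω)) = (-0.7966, 0.3095, -0.0095, 0.5192)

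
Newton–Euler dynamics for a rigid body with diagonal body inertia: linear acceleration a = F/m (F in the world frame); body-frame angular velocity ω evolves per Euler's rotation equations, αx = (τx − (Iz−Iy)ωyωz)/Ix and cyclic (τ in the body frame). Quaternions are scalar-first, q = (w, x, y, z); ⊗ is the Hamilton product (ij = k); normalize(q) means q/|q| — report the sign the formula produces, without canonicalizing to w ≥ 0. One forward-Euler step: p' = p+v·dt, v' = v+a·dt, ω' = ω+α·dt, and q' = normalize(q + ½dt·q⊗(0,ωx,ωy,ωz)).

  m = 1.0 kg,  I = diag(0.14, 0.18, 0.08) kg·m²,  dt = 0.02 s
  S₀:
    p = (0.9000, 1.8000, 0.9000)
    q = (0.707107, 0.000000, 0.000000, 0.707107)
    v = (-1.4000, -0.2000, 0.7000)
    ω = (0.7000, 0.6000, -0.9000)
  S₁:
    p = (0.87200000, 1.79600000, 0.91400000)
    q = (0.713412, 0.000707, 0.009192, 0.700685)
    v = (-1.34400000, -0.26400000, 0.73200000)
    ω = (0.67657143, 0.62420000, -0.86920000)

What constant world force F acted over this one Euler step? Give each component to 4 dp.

velocity change Δv = (0.05600000, -0.06400000, 0.03200000)
m·(v₁−v₀)/dt = (2.8000, -3.2000, 1.6000)

F = (2.8000, -3.2000, 1.6000)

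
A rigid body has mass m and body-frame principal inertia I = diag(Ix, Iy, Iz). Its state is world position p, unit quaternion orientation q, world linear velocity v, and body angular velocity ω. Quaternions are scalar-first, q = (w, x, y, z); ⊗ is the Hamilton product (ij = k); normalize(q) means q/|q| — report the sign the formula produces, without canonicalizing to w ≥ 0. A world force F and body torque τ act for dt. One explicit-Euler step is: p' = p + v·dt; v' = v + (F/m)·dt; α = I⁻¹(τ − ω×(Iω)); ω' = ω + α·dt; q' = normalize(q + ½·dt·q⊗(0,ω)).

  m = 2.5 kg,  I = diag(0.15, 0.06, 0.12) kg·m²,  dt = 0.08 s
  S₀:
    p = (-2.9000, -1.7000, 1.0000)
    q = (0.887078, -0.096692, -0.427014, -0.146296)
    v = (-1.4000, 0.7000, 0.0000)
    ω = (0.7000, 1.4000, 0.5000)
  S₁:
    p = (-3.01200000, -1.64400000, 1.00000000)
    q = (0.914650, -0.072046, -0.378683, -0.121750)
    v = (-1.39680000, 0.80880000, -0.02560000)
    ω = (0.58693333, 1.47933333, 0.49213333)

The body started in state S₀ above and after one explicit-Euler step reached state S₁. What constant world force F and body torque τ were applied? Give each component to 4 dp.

v₁ − v₀ = (0.00320000, 0.10880000, -0.02560000)
F = m·Δv/dt = (0.1000, 3.4000, -0.8000)
ω₁ − ω₀ = (-0.11306667, 0.07933333, -0.00786667)
precession coupling = (0.0420, 0.0105, -0.0882)
I·α + gyro = (-0.1700, 0.0700, -0.1000)

F = (0.1000, 3.4000, -0.8000)
τ = (-0.1700, 0.0700, -0.1000)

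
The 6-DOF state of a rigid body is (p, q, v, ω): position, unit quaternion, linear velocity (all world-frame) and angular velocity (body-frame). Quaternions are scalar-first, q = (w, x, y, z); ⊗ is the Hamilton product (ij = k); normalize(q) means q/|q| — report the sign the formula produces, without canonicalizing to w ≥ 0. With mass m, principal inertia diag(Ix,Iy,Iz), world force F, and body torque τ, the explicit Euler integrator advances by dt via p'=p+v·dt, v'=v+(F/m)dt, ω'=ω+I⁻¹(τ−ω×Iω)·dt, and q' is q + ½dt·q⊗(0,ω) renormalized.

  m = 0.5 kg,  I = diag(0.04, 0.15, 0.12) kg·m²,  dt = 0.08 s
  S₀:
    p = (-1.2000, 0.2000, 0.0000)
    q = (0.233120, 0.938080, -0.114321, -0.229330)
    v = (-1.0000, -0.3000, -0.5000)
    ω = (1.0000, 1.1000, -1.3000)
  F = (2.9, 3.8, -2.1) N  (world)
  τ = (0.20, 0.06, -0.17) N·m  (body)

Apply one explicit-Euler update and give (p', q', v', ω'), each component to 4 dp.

p' = (-1.2800, 0.1760, -0.0400)
q' = (0.1881, 0.9604, -0.0643, -0.1950)
v' = (-0.5360, 0.3080, -0.8360)
ω' = (1.3142, 1.0765, -1.4940)

(τ − ω×Iω)/I = (3.9275, -0.2933, -2.4250)
new body rate ω' = (1.3142, 1.0765, -1.4940)
q⊗(0,ω) = (-1.1104559, 0.6340003, 1.2466060, 0.8431530)
q + ½dt·q⊗(0,ω), renormalized = (0.1881, 0.9604, -0.0643, -0.1950)
p' = p + v·dt = (-1.2800, 0.1760, -0.0400)
new velocity v' = (-0.5360, 0.3080, -0.8360)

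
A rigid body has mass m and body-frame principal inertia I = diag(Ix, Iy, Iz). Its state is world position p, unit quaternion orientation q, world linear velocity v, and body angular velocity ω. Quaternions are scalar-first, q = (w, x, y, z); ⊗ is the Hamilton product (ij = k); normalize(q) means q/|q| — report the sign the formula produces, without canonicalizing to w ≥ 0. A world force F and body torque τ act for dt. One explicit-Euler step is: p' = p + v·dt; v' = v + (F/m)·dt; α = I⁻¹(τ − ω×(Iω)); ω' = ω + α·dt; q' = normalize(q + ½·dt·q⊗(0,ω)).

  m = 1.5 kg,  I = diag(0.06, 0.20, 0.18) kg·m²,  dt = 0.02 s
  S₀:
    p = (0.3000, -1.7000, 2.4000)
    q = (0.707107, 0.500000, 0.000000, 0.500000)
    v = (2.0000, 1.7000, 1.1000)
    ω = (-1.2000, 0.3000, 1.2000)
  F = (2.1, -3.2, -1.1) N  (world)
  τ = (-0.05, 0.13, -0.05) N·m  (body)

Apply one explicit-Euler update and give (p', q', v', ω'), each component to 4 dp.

angular accel α = (-0.7133, -0.2140, 0.0022)
ω' = ω + α·dt = (-1.2143, 0.2957, 1.2000)
q⊗(0,ω) = (0.0000000, -0.9985284, -0.9878679, 0.9985284)
q + ½dt·q⊗(0,ω), renormalized = (0.7070, 0.4899, -0.0099, 0.5099)
new position p' = (0.3400, -1.6660, 2.4220)
v + (F/m)dt = (2.0280, 1.6573, 1.0853)

p' = (0.3400, -1.6660, 2.4220)
q' = (0.7070, 0.4899, -0.0099, 0.5099)
v' = (2.0280, 1.6573, 1.0853)
ω' = (-1.2143, 0.2957, 1.2000)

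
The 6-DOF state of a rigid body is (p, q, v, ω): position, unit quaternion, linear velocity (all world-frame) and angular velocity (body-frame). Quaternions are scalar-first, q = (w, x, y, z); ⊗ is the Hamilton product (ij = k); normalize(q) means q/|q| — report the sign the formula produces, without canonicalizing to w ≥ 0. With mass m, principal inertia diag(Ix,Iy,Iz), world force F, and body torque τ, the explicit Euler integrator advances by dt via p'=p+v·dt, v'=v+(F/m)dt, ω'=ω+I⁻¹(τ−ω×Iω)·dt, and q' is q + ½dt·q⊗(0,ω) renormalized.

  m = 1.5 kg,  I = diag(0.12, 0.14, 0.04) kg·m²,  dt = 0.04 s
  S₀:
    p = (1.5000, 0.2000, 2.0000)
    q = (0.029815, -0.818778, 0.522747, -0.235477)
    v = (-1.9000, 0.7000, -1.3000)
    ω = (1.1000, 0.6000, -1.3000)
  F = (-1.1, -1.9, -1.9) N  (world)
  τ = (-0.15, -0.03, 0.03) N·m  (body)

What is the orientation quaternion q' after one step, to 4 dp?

q' = (0.0354, -0.8283, 0.4963, -0.2574)

2q̇ = q⊗(0,ω) = (0.2808875, -0.5054884, -1.3055471, -1.1050480)
updated quaternion q' = (0.0354, -0.8283, 0.4963, -0.2574)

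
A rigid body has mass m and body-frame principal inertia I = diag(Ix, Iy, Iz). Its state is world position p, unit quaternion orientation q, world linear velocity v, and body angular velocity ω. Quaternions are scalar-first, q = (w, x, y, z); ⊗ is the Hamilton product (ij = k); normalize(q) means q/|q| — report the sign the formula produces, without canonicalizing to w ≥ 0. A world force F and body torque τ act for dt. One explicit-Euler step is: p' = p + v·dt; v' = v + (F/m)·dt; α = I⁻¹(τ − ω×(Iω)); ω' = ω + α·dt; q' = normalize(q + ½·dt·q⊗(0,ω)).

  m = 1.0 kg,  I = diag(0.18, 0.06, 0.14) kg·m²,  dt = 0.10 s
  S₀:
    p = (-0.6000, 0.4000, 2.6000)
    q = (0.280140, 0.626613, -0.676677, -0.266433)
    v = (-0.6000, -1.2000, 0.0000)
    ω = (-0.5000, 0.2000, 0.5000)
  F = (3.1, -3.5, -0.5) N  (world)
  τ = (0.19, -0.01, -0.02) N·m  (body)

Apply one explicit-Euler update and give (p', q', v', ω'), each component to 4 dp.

α = I⁻¹(τ − ω×Iω) = (1.0111, 0.0000, -0.2286)
new body rate ω' = (-0.3989, 0.2000, 0.4771)
2q̇ = q⊗(0,ω) = (0.5818584, -0.4251219, -0.1240620, -0.0729459)
q' = normalize(q + ½dt·q⊗(0,ω)) = (0.3090, 0.6049, -0.6824, -0.2699)
p' = p + v·dt = (-0.6600, 0.2800, 2.6000)
v' = v + a·dt = (-0.2900, -1.5500, -0.0500)

p' = (-0.6600, 0.2800, 2.6000)
q' = (0.3090, 0.6049, -0.6824, -0.2699)
v' = (-0.2900, -1.5500, -0.0500)
ω' = (-0.3989, 0.2000, 0.4771)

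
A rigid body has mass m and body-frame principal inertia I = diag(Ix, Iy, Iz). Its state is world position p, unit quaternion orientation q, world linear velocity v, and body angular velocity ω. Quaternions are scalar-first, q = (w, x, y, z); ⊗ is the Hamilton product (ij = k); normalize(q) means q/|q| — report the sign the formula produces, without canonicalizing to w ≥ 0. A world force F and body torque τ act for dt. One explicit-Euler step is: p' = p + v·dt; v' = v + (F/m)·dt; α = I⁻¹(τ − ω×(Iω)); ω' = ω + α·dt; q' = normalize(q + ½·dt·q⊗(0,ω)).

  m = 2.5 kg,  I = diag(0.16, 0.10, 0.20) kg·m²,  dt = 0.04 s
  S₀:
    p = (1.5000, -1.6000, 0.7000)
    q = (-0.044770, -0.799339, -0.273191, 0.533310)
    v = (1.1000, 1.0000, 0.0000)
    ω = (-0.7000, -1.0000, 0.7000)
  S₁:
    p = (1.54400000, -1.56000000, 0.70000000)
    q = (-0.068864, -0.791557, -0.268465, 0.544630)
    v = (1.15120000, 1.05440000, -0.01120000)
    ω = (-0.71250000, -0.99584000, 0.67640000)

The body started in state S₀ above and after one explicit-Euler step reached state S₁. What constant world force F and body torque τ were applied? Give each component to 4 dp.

ω₁ − ω₀ = (-0.01250000, 0.00416000, -0.02360000)
applied torque τ = (-0.1200, 0.0300, -0.1600)
velocity change Δv = (0.05120000, 0.05440000, -0.01120000)
F = m·Δv/dt = (3.2000, 3.4000, -0.7000)

F = (3.2000, 3.4000, -0.7000)
τ = (-0.1200, 0.0300, -0.1600)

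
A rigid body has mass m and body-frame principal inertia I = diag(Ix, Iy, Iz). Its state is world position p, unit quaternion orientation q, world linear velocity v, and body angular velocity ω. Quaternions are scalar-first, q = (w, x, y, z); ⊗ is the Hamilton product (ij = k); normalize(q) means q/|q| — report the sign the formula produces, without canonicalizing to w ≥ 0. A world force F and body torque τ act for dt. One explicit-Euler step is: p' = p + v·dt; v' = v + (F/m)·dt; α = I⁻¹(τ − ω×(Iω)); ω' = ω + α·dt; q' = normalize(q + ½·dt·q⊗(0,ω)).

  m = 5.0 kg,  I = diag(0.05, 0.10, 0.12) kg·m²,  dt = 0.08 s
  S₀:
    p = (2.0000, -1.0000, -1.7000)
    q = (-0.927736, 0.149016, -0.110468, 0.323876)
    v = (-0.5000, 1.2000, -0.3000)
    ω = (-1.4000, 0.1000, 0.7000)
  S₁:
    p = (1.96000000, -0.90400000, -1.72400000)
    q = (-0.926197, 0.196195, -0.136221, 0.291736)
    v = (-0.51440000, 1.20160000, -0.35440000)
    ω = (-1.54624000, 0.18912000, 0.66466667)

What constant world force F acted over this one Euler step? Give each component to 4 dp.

v₁ − v₀ = (-0.01440000, 0.00160000, -0.05440000)
F = m·Δv/dt = (-0.9000, 0.1000, -3.4000)

F = (-0.9000, 0.1000, -3.4000)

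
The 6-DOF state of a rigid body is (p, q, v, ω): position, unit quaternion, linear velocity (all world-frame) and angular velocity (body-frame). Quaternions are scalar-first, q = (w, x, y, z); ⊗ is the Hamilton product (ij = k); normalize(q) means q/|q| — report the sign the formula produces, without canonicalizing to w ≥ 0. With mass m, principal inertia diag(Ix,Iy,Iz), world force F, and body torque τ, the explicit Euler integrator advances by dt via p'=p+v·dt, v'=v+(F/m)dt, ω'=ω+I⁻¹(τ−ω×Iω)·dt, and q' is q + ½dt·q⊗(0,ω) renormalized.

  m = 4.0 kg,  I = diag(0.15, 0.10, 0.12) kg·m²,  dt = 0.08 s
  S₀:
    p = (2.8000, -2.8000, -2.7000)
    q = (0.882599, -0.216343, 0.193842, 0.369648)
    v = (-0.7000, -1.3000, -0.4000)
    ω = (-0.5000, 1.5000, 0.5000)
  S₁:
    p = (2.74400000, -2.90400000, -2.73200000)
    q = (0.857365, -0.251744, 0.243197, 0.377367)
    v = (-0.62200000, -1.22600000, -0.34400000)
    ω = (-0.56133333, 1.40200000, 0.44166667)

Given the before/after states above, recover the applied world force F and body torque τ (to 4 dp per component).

F = (3.9000, 3.7000, 2.8000)
τ = (-0.1000, -0.1300, -0.0500)

Δω = ω₁−ω₀ = (-0.06133333, -0.09800000, -0.05833333)
precession coupling = (0.0150, -0.0075, 0.0375)
τ = I·(Δω/dt) + ω₀×(Iω₀) = (-0.1000, -0.1300, -0.0500)
velocity change Δv = (0.07800000, 0.07400000, 0.05600000)
F = m·Δv/dt = (3.9000, 3.7000, 2.8000)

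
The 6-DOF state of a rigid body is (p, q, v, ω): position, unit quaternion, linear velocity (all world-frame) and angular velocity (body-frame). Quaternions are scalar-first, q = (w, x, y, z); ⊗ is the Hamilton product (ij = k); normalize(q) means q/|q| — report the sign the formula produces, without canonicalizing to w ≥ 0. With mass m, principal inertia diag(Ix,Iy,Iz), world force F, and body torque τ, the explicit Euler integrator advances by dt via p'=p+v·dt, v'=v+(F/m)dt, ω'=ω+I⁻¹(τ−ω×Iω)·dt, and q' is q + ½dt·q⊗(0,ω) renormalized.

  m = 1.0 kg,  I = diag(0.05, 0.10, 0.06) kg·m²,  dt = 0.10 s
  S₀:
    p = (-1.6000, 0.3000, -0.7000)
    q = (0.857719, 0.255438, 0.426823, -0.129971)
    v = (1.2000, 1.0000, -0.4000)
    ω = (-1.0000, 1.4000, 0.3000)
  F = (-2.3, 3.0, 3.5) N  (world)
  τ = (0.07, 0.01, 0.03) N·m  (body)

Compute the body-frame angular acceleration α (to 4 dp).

α = (1.7360, 0.0700, 1.6667)

ω×(Iω) gyroscopic = (-0.0168, 0.0030, -0.0700)
(τ − ω×Iω)/I = (1.7360, 0.0700, 1.6667)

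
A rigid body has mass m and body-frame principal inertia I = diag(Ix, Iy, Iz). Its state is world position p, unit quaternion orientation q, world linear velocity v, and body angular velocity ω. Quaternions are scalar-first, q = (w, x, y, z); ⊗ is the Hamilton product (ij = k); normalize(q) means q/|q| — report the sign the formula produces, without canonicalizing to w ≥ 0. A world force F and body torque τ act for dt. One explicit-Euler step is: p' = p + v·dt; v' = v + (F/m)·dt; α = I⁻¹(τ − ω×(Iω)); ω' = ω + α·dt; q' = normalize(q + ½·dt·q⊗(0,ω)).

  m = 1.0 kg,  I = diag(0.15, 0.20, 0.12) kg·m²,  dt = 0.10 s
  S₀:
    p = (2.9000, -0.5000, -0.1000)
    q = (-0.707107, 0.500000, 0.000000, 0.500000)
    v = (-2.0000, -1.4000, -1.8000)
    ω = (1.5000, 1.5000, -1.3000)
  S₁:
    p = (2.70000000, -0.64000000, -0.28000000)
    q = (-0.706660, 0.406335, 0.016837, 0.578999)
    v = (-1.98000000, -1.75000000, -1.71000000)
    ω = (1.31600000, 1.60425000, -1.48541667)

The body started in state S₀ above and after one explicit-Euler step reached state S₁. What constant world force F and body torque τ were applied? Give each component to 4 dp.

velocity change Δv = (0.02000000, -0.35000000, 0.09000000)
applied force F = (0.2000, -3.5000, 0.9000)
rate change Δω = (-0.18400000, 0.10425000, -0.18541667)
gyro term ω₀×Iω₀ = (0.1560, -0.0585, 0.1125)
I·α + gyro = (-0.1200, 0.1500, -0.1100)

F = (0.2000, -3.5000, 0.9000)
τ = (-0.1200, 0.1500, -0.1100)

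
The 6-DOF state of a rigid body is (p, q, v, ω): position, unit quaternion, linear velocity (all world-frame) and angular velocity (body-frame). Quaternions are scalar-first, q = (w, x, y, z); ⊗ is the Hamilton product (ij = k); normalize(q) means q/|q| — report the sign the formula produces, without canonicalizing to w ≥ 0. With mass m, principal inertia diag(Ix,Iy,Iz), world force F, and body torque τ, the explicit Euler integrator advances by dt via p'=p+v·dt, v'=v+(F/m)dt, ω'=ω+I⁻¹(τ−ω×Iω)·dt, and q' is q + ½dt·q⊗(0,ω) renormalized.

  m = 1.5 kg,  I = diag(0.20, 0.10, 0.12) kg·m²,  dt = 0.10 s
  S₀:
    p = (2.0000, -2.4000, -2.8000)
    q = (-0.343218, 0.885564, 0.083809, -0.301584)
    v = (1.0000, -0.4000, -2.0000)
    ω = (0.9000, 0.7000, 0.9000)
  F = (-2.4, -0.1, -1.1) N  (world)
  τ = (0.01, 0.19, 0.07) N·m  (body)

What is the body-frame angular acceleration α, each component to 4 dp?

α = (-0.0130, 1.2520, 1.1083)

gyro term ω×Iω = (0.0126, 0.0648, -0.0630)
angular accel α = (-0.0130, 1.2520, 1.1083)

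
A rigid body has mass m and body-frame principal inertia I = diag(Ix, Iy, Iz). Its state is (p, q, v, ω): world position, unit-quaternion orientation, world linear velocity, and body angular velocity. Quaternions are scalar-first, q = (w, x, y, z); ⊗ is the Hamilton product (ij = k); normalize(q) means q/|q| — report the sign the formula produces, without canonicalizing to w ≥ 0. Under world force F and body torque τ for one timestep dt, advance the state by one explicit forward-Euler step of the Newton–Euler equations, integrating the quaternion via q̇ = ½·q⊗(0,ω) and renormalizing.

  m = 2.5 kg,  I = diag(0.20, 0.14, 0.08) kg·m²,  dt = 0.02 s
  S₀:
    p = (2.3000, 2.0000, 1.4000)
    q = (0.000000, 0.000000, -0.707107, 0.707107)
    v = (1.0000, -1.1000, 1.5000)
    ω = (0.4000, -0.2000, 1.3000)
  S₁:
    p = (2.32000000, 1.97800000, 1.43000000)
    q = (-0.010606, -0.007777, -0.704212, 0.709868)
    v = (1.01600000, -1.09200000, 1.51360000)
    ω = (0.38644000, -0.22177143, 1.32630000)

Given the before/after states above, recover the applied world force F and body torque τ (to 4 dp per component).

F = (2.0000, 1.0000, 1.7000)
τ = (-0.1200, -0.0900, 0.1100)

v₁ − v₀ = (0.01600000, 0.00800000, 0.01360000)
applied force F = (2.0000, 1.0000, 1.7000)
Δω = ω₁−ω₀ = (-0.01356000, -0.02177143, 0.02630000)
I·α + gyro = (-0.1200, -0.0900, 0.1100)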